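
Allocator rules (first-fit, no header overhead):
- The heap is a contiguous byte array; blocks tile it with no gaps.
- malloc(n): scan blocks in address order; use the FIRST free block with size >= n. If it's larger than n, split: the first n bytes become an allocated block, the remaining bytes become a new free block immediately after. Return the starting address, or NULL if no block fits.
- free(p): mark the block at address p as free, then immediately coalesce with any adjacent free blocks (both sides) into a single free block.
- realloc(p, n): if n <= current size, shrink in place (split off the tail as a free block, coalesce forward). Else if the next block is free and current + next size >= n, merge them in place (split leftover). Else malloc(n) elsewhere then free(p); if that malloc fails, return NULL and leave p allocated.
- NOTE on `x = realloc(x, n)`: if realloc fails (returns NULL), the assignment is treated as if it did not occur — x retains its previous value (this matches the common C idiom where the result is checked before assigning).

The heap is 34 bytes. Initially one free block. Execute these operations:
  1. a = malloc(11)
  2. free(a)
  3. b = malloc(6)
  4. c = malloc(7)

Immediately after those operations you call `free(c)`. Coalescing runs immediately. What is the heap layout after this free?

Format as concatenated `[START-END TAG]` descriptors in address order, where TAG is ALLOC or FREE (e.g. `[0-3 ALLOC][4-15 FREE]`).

Answer: [0-5 ALLOC][6-33 FREE]

Derivation:
Op 1: a = malloc(11) -> a = 0; heap: [0-10 ALLOC][11-33 FREE]
Op 2: free(a) -> (freed a); heap: [0-33 FREE]
Op 3: b = malloc(6) -> b = 0; heap: [0-5 ALLOC][6-33 FREE]
Op 4: c = malloc(7) -> c = 6; heap: [0-5 ALLOC][6-12 ALLOC][13-33 FREE]
free(c): c = 6 -> block [6-12 ALLOC]; mark free, coalesce with adjacent free neighbors -> [0-5 ALLOC][6-33 FREE]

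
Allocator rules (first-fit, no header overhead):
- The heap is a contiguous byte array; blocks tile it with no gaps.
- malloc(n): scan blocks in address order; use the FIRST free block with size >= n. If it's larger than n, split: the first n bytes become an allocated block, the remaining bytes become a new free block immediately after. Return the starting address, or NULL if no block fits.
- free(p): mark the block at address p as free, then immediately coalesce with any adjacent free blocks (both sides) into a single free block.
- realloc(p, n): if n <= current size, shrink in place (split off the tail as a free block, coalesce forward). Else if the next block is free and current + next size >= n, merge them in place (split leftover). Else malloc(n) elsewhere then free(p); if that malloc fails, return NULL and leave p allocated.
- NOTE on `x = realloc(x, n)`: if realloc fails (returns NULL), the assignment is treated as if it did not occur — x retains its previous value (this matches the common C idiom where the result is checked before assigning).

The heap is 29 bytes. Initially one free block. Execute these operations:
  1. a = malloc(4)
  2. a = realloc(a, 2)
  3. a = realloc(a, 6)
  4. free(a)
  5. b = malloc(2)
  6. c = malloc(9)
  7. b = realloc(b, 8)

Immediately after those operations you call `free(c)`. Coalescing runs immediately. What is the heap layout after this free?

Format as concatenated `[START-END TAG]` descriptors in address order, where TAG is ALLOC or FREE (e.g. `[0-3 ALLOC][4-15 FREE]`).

Answer: [0-10 FREE][11-18 ALLOC][19-28 FREE]

Derivation:
Op 1: a = malloc(4) -> a = 0; heap: [0-3 ALLOC][4-28 FREE]
Op 2: a = realloc(a, 2) -> a = 0; heap: [0-1 ALLOC][2-28 FREE]
Op 3: a = realloc(a, 6) -> a = 0; heap: [0-5 ALLOC][6-28 FREE]
Op 4: free(a) -> (freed a); heap: [0-28 FREE]
Op 5: b = malloc(2) -> b = 0; heap: [0-1 ALLOC][2-28 FREE]
Op 6: c = malloc(9) -> c = 2; heap: [0-1 ALLOC][2-10 ALLOC][11-28 FREE]
Op 7: b = realloc(b, 8) -> b = 11; heap: [0-1 FREE][2-10 ALLOC][11-18 ALLOC][19-28 FREE]
free(c): c = 2 -> block [2-10 ALLOC]; mark free, coalesce with adjacent free neighbors -> [0-10 FREE][11-18 ALLOC][19-28 FREE]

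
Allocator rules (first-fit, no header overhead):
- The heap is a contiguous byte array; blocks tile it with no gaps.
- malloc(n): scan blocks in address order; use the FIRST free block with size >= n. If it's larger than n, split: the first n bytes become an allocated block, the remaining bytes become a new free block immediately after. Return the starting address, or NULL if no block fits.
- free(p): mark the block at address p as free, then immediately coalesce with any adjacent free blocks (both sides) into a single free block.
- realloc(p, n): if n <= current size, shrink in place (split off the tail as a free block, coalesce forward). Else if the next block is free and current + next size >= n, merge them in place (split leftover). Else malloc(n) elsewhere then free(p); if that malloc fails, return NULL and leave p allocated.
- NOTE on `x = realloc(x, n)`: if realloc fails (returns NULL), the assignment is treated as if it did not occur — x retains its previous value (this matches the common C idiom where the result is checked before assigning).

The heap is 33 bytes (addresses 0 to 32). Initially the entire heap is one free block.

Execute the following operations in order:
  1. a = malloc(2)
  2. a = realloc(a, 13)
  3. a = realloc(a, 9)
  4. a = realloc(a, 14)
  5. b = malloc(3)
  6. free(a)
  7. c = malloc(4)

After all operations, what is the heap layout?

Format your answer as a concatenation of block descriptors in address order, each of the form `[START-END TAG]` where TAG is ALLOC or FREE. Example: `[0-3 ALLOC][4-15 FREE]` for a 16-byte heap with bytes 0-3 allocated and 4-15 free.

Answer: [0-3 ALLOC][4-13 FREE][14-16 ALLOC][17-32 FREE]

Derivation:
Op 1: a = malloc(2) -> a = 0; heap: [0-1 ALLOC][2-32 FREE]
Op 2: a = realloc(a, 13) -> a = 0; heap: [0-12 ALLOC][13-32 FREE]
Op 3: a = realloc(a, 9) -> a = 0; heap: [0-8 ALLOC][9-32 FREE]
Op 4: a = realloc(a, 14) -> a = 0; heap: [0-13 ALLOC][14-32 FREE]
Op 5: b = malloc(3) -> b = 14; heap: [0-13 ALLOC][14-16 ALLOC][17-32 FREE]
Op 6: free(a) -> (freed a); heap: [0-13 FREE][14-16 ALLOC][17-32 FREE]
Op 7: c = malloc(4) -> c = 0; heap: [0-3 ALLOC][4-13 FREE][14-16 ALLOC][17-32 FREE]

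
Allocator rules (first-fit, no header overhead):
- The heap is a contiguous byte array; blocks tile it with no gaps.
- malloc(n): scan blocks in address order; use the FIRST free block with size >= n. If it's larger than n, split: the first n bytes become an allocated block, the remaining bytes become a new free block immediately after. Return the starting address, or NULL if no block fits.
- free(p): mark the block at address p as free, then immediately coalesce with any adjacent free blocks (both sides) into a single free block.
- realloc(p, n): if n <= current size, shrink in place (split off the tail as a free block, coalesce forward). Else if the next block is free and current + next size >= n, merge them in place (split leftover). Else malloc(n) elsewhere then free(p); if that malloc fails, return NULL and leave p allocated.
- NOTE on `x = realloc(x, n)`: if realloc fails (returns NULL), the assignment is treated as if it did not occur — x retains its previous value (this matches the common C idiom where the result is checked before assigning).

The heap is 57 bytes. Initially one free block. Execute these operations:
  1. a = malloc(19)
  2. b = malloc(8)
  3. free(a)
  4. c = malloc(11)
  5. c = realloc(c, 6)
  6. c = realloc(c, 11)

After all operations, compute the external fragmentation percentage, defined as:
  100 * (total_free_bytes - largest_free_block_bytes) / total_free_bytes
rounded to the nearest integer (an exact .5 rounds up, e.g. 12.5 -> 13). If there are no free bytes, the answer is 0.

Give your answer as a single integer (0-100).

Answer: 21

Derivation:
Op 1: a = malloc(19) -> a = 0; heap: [0-18 ALLOC][19-56 FREE]
Op 2: b = malloc(8) -> b = 19; heap: [0-18 ALLOC][19-26 ALLOC][27-56 FREE]
Op 3: free(a) -> (freed a); heap: [0-18 FREE][19-26 ALLOC][27-56 FREE]
Op 4: c = malloc(11) -> c = 0; heap: [0-10 ALLOC][11-18 FREE][19-26 ALLOC][27-56 FREE]
Op 5: c = realloc(c, 6) -> c = 0; heap: [0-5 ALLOC][6-18 FREE][19-26 ALLOC][27-56 FREE]
Op 6: c = realloc(c, 11) -> c = 0; heap: [0-10 ALLOC][11-18 FREE][19-26 ALLOC][27-56 FREE]
Free blocks: [8 30] total_free=38 largest=30 -> 100*(38-30)/38 = 800/38 ≈ 21.053 -> rounds to 21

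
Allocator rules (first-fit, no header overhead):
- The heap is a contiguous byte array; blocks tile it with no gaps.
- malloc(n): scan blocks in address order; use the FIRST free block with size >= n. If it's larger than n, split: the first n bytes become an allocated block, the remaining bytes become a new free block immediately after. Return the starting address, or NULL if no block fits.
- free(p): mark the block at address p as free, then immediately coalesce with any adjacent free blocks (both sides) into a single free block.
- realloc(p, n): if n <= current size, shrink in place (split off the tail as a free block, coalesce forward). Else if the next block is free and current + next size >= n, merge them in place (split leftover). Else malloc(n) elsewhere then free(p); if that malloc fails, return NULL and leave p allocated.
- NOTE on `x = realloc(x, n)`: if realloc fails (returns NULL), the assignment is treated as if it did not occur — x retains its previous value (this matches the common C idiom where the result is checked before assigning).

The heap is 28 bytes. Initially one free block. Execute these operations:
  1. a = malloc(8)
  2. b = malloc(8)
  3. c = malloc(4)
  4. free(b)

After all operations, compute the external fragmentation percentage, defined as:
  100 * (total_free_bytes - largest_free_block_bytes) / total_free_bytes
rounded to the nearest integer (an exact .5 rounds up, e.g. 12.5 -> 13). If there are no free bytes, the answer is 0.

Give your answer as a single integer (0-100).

Answer: 50

Derivation:
Op 1: a = malloc(8) -> a = 0; heap: [0-7 ALLOC][8-27 FREE]
Op 2: b = malloc(8) -> b = 8; heap: [0-7 ALLOC][8-15 ALLOC][16-27 FREE]
Op 3: c = malloc(4) -> c = 16; heap: [0-7 ALLOC][8-15 ALLOC][16-19 ALLOC][20-27 FREE]
Op 4: free(b) -> (freed b); heap: [0-7 ALLOC][8-15 FREE][16-19 ALLOC][20-27 FREE]
Free blocks: [8 8] total_free=16 largest=8 -> 100*(16-8)/16 = 800/16 = 50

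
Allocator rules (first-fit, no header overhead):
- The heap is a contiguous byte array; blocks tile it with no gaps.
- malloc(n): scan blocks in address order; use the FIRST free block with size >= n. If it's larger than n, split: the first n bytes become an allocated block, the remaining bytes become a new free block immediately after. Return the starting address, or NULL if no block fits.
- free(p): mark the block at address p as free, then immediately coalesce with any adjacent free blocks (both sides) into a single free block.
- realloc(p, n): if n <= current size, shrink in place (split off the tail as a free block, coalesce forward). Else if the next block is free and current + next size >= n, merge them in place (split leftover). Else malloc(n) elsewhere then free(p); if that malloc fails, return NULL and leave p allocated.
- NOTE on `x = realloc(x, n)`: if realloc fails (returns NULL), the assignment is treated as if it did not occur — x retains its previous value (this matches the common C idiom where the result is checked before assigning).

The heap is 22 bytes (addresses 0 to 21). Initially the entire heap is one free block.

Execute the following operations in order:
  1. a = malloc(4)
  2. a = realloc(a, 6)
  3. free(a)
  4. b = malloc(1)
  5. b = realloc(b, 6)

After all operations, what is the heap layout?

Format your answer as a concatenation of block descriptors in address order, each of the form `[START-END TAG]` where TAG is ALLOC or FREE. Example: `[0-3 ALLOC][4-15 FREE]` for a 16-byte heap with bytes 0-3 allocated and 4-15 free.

Op 1: a = malloc(4) -> a = 0; heap: [0-3 ALLOC][4-21 FREE]
Op 2: a = realloc(a, 6) -> a = 0; heap: [0-5 ALLOC][6-21 FREE]
Op 3: free(a) -> (freed a); heap: [0-21 FREE]
Op 4: b = malloc(1) -> b = 0; heap: [0-0 ALLOC][1-21 FREE]
Op 5: b = realloc(b, 6) -> b = 0; heap: [0-5 ALLOC][6-21 FREE]

Answer: [0-5 ALLOC][6-21 FREE]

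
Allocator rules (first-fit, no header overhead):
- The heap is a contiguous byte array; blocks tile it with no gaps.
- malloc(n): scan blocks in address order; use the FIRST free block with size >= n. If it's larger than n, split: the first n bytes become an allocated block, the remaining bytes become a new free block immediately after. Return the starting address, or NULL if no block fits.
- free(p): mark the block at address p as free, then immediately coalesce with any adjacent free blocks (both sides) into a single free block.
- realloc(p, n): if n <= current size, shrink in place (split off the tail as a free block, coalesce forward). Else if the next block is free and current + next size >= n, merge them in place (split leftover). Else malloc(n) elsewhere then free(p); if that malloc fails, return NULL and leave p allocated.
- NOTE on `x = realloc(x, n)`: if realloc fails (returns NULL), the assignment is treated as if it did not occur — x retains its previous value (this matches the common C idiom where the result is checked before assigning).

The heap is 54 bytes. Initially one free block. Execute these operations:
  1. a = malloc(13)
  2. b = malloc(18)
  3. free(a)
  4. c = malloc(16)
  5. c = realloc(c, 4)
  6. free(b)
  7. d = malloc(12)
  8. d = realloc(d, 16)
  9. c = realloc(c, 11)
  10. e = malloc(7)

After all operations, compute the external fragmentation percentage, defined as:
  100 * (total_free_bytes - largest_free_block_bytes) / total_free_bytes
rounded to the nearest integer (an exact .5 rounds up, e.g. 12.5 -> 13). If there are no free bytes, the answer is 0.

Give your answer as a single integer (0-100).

Op 1: a = malloc(13) -> a = 0; heap: [0-12 ALLOC][13-53 FREE]
Op 2: b = malloc(18) -> b = 13; heap: [0-12 ALLOC][13-30 ALLOC][31-53 FREE]
Op 3: free(a) -> (freed a); heap: [0-12 FREE][13-30 ALLOC][31-53 FREE]
Op 4: c = malloc(16) -> c = 31; heap: [0-12 FREE][13-30 ALLOC][31-46 ALLOC][47-53 FREE]
Op 5: c = realloc(c, 4) -> c = 31; heap: [0-12 FREE][13-30 ALLOC][31-34 ALLOC][35-53 FREE]
Op 6: free(b) -> (freed b); heap: [0-30 FREE][31-34 ALLOC][35-53 FREE]
Op 7: d = malloc(12) -> d = 0; heap: [0-11 ALLOC][12-30 FREE][31-34 ALLOC][35-53 FREE]
Op 8: d = realloc(d, 16) -> d = 0; heap: [0-15 ALLOC][16-30 FREE][31-34 ALLOC][35-53 FREE]
Op 9: c = realloc(c, 11) -> c = 31; heap: [0-15 ALLOC][16-30 FREE][31-41 ALLOC][42-53 FREE]
Op 10: e = malloc(7) -> e = 16; heap: [0-15 ALLOC][16-22 ALLOC][23-30 FREE][31-41 ALLOC][42-53 FREE]
Free blocks: [8 12] total_free=20 largest=12 -> 100*(20-12)/20 = 800/20 = 40

Answer: 40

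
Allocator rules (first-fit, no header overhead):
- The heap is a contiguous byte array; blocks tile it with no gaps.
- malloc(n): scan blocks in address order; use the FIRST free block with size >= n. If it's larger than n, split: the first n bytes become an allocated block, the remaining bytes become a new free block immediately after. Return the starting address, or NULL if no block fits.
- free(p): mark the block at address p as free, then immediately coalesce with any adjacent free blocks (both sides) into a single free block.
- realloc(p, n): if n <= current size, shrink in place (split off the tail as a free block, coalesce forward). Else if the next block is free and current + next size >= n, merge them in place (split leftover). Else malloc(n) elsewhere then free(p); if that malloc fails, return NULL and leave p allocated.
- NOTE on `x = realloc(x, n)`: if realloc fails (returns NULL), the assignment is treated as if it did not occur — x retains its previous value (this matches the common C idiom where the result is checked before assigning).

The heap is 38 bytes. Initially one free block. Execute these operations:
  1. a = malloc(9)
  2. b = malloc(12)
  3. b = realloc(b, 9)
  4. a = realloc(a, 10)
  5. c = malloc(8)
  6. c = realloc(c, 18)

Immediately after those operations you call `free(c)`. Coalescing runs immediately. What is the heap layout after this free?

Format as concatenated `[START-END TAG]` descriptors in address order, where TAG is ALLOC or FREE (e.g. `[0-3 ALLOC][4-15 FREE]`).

Answer: [0-8 FREE][9-17 ALLOC][18-27 ALLOC][28-37 FREE]

Derivation:
Op 1: a = malloc(9) -> a = 0; heap: [0-8 ALLOC][9-37 FREE]
Op 2: b = malloc(12) -> b = 9; heap: [0-8 ALLOC][9-20 ALLOC][21-37 FREE]
Op 3: b = realloc(b, 9) -> b = 9; heap: [0-8 ALLOC][9-17 ALLOC][18-37 FREE]
Op 4: a = realloc(a, 10) -> a = 18; heap: [0-8 FREE][9-17 ALLOC][18-27 ALLOC][28-37 FREE]
Op 5: c = malloc(8) -> c = 0; heap: [0-7 ALLOC][8-8 FREE][9-17 ALLOC][18-27 ALLOC][28-37 FREE]
Op 6: c = realloc(c, 18) -> NULL (c unchanged); heap: [0-7 ALLOC][8-8 FREE][9-17 ALLOC][18-27 ALLOC][28-37 FREE]
free(c): c = 0 -> block [0-7 ALLOC]; mark free, coalesce with adjacent free neighbors -> [0-8 FREE][9-17 ALLOC][18-27 ALLOC][28-37 FREE]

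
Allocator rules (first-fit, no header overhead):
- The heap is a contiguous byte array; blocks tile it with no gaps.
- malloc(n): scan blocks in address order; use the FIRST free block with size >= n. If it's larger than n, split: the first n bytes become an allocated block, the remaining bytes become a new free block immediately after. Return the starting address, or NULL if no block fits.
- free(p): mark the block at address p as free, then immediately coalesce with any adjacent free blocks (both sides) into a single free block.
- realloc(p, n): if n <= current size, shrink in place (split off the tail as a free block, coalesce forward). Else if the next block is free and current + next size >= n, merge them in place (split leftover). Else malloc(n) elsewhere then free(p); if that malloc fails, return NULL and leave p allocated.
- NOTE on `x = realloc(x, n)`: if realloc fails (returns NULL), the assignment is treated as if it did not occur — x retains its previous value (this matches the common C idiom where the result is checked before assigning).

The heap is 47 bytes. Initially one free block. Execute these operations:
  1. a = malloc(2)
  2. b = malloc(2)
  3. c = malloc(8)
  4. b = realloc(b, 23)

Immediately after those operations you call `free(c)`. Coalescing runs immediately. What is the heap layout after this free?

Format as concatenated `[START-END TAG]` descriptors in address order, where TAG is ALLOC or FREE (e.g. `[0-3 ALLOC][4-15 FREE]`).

Op 1: a = malloc(2) -> a = 0; heap: [0-1 ALLOC][2-46 FREE]
Op 2: b = malloc(2) -> b = 2; heap: [0-1 ALLOC][2-3 ALLOC][4-46 FREE]
Op 3: c = malloc(8) -> c = 4; heap: [0-1 ALLOC][2-3 ALLOC][4-11 ALLOC][12-46 FREE]
Op 4: b = realloc(b, 23) -> b = 12; heap: [0-1 ALLOC][2-3 FREE][4-11 ALLOC][12-34 ALLOC][35-46 FREE]
free(c): c = 4 -> block [4-11 ALLOC]; mark free, coalesce with adjacent free neighbors -> [0-1 ALLOC][2-11 FREE][12-34 ALLOC][35-46 FREE]

Answer: [0-1 ALLOC][2-11 FREE][12-34 ALLOC][35-46 FREE]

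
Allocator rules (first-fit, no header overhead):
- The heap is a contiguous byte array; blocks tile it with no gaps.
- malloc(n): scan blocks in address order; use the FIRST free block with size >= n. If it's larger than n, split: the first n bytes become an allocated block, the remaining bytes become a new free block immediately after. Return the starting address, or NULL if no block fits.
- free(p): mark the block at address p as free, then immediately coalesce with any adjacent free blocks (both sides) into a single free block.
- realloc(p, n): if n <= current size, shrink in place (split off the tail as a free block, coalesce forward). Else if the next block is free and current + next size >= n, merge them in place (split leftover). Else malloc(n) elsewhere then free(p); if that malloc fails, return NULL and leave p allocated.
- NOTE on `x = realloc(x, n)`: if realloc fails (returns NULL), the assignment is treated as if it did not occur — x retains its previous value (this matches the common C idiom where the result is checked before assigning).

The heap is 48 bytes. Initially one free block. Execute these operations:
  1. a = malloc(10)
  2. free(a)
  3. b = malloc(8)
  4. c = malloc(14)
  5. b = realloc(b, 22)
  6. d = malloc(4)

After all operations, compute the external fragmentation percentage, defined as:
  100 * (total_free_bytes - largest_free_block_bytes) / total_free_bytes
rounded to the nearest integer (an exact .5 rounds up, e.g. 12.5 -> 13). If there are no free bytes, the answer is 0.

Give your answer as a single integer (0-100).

Answer: 50

Derivation:
Op 1: a = malloc(10) -> a = 0; heap: [0-9 ALLOC][10-47 FREE]
Op 2: free(a) -> (freed a); heap: [0-47 FREE]
Op 3: b = malloc(8) -> b = 0; heap: [0-7 ALLOC][8-47 FREE]
Op 4: c = malloc(14) -> c = 8; heap: [0-7 ALLOC][8-21 ALLOC][22-47 FREE]
Op 5: b = realloc(b, 22) -> b = 22; heap: [0-7 FREE][8-21 ALLOC][22-43 ALLOC][44-47 FREE]
Op 6: d = malloc(4) -> d = 0; heap: [0-3 ALLOC][4-7 FREE][8-21 ALLOC][22-43 ALLOC][44-47 FREE]
Free blocks: [4 4] total_free=8 largest=4 -> 100*(8-4)/8 = 400/8 = 50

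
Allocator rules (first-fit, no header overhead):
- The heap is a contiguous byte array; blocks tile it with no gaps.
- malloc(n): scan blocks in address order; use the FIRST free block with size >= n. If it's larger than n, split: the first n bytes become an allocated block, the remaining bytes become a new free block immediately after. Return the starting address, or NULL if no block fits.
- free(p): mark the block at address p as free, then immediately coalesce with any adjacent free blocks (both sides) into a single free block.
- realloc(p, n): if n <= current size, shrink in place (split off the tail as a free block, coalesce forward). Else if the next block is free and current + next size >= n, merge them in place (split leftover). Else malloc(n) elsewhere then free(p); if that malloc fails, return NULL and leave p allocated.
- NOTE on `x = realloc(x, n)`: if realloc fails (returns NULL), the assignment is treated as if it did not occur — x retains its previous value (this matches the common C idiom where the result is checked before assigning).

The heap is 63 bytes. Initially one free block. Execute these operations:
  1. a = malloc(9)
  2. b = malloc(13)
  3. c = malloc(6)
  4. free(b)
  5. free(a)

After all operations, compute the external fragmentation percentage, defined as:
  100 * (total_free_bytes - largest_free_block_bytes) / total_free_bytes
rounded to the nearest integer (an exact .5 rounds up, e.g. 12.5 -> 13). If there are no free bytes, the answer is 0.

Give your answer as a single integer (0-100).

Op 1: a = malloc(9) -> a = 0; heap: [0-8 ALLOC][9-62 FREE]
Op 2: b = malloc(13) -> b = 9; heap: [0-8 ALLOC][9-21 ALLOC][22-62 FREE]
Op 3: c = malloc(6) -> c = 22; heap: [0-8 ALLOC][9-21 ALLOC][22-27 ALLOC][28-62 FREE]
Op 4: free(b) -> (freed b); heap: [0-8 ALLOC][9-21 FREE][22-27 ALLOC][28-62 FREE]
Op 5: free(a) -> (freed a); heap: [0-21 FREE][22-27 ALLOC][28-62 FREE]
Free blocks: [22 35] total_free=57 largest=35 -> 100*(57-35)/57 = 2200/57 ≈ 38.596 -> rounds to 39

Answer: 39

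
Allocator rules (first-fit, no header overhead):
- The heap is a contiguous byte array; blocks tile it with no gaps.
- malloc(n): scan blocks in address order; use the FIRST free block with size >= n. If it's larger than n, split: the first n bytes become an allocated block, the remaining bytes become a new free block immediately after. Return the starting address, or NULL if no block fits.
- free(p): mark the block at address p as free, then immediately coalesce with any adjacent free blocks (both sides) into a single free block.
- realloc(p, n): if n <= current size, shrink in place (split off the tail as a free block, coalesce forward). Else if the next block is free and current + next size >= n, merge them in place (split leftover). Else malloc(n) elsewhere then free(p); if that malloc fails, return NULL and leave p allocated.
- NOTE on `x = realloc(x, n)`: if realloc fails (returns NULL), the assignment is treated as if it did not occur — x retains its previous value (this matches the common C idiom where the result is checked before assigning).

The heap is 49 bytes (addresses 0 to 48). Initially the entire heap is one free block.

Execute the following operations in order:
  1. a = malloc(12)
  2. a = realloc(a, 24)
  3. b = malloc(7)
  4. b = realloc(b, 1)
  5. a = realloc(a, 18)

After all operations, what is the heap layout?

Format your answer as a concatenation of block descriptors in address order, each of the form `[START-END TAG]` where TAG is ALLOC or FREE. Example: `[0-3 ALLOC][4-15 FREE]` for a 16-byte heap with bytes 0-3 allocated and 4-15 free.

Answer: [0-17 ALLOC][18-23 FREE][24-24 ALLOC][25-48 FREE]

Derivation:
Op 1: a = malloc(12) -> a = 0; heap: [0-11 ALLOC][12-48 FREE]
Op 2: a = realloc(a, 24) -> a = 0; heap: [0-23 ALLOC][24-48 FREE]
Op 3: b = malloc(7) -> b = 24; heap: [0-23 ALLOC][24-30 ALLOC][31-48 FREE]
Op 4: b = realloc(b, 1) -> b = 24; heap: [0-23 ALLOC][24-24 ALLOC][25-48 FREE]
Op 5: a = realloc(a, 18) -> a = 0; heap: [0-17 ALLOC][18-23 FREE][24-24 ALLOC][25-48 FREE]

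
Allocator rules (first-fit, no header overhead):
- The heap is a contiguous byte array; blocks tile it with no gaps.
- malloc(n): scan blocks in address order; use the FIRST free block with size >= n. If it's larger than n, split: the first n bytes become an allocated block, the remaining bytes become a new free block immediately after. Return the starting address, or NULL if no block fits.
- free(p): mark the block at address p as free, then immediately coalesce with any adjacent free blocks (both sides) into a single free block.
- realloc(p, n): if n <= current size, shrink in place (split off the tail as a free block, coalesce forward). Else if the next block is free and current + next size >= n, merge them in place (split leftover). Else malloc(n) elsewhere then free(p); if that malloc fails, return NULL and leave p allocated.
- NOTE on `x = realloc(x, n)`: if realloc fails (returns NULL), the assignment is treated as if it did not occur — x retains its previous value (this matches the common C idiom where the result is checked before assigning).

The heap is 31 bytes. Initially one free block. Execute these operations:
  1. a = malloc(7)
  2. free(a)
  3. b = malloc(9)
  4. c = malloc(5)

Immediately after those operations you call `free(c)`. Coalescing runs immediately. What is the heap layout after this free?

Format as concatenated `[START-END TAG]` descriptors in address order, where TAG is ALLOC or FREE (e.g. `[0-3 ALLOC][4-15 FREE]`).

Op 1: a = malloc(7) -> a = 0; heap: [0-6 ALLOC][7-30 FREE]
Op 2: free(a) -> (freed a); heap: [0-30 FREE]
Op 3: b = malloc(9) -> b = 0; heap: [0-8 ALLOC][9-30 FREE]
Op 4: c = malloc(5) -> c = 9; heap: [0-8 ALLOC][9-13 ALLOC][14-30 FREE]
free(c): c = 9 -> block [9-13 ALLOC]; mark free, coalesce with adjacent free neighbors -> [0-8 ALLOC][9-30 FREE]

Answer: [0-8 ALLOC][9-30 FREE]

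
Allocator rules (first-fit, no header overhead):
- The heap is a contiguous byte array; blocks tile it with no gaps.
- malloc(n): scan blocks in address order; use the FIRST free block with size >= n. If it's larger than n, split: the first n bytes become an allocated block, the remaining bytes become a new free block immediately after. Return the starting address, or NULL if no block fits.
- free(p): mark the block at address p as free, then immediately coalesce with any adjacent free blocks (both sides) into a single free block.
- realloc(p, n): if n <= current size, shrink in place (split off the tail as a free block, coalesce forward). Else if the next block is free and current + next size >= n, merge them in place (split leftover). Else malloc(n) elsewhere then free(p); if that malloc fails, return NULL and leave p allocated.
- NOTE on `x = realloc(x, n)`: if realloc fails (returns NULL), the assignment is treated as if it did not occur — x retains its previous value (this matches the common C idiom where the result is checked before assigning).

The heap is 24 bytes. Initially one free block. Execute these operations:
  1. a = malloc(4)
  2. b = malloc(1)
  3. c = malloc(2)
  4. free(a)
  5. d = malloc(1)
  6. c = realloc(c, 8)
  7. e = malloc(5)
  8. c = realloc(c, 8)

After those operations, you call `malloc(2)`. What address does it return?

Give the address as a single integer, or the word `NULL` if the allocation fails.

Op 1: a = malloc(4) -> a = 0; heap: [0-3 ALLOC][4-23 FREE]
Op 2: b = malloc(1) -> b = 4; heap: [0-3 ALLOC][4-4 ALLOC][5-23 FREE]
Op 3: c = malloc(2) -> c = 5; heap: [0-3 ALLOC][4-4 ALLOC][5-6 ALLOC][7-23 FREE]
Op 4: free(a) -> (freed a); heap: [0-3 FREE][4-4 ALLOC][5-6 ALLOC][7-23 FREE]
Op 5: d = malloc(1) -> d = 0; heap: [0-0 ALLOC][1-3 FREE][4-4 ALLOC][5-6 ALLOC][7-23 FREE]
Op 6: c = realloc(c, 8) -> c = 5; heap: [0-0 ALLOC][1-3 FREE][4-4 ALLOC][5-12 ALLOC][13-23 FREE]
Op 7: e = malloc(5) -> e = 13; heap: [0-0 ALLOC][1-3 FREE][4-4 ALLOC][5-12 ALLOC][13-17 ALLOC][18-23 FREE]
Op 8: c = realloc(c, 8) -> c = 5; heap: [0-0 ALLOC][1-3 FREE][4-4 ALLOC][5-12 ALLOC][13-17 ALLOC][18-23 FREE]
malloc(2): first-fit scan over [0-0 ALLOC][1-3 FREE][4-4 ALLOC][5-12 ALLOC][13-17 ALLOC][18-23 FREE] -> 1

Answer: 1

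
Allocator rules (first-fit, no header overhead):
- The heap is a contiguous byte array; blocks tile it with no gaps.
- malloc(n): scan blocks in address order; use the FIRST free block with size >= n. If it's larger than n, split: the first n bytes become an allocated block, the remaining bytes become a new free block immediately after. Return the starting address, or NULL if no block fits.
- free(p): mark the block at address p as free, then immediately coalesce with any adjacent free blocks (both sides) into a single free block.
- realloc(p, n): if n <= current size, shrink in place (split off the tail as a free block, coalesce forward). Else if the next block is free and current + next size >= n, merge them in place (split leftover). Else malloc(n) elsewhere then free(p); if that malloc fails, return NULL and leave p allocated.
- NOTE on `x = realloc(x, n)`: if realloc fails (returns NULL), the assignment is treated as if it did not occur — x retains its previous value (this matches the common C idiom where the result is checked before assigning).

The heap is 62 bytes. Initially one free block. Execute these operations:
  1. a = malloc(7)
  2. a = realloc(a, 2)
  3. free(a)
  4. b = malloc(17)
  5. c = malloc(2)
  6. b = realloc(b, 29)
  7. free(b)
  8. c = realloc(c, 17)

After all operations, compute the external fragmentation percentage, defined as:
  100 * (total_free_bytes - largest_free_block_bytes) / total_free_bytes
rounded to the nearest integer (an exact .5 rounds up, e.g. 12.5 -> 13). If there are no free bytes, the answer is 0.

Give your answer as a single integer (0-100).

Answer: 38

Derivation:
Op 1: a = malloc(7) -> a = 0; heap: [0-6 ALLOC][7-61 FREE]
Op 2: a = realloc(a, 2) -> a = 0; heap: [0-1 ALLOC][2-61 FREE]
Op 3: free(a) -> (freed a); heap: [0-61 FREE]
Op 4: b = malloc(17) -> b = 0; heap: [0-16 ALLOC][17-61 FREE]
Op 5: c = malloc(2) -> c = 17; heap: [0-16 ALLOC][17-18 ALLOC][19-61 FREE]
Op 6: b = realloc(b, 29) -> b = 19; heap: [0-16 FREE][17-18 ALLOC][19-47 ALLOC][48-61 FREE]
Op 7: free(b) -> (freed b); heap: [0-16 FREE][17-18 ALLOC][19-61 FREE]
Op 8: c = realloc(c, 17) -> c = 17; heap: [0-16 FREE][17-33 ALLOC][34-61 FREE]
Free blocks: [17 28] total_free=45 largest=28 -> 100*(45-28)/45 = 1700/45 ≈ 37.778 -> rounds to 38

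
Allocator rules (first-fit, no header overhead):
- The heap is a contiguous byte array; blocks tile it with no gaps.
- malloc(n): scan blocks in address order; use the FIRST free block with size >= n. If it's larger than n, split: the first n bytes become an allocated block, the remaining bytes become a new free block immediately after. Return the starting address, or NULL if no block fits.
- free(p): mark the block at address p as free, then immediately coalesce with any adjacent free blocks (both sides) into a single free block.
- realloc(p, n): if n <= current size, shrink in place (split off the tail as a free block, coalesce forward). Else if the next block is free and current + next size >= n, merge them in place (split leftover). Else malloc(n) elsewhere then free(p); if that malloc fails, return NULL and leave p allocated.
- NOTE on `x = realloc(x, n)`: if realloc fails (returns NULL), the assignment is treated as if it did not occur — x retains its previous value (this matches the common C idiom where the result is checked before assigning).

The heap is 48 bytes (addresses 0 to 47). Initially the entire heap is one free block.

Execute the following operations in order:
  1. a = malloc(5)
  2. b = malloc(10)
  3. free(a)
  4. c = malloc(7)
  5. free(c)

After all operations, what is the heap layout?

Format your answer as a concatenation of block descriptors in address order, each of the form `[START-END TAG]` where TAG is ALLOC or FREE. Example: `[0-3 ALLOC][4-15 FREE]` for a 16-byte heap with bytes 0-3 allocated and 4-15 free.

Op 1: a = malloc(5) -> a = 0; heap: [0-4 ALLOC][5-47 FREE]
Op 2: b = malloc(10) -> b = 5; heap: [0-4 ALLOC][5-14 ALLOC][15-47 FREE]
Op 3: free(a) -> (freed a); heap: [0-4 FREE][5-14 ALLOC][15-47 FREE]
Op 4: c = malloc(7) -> c = 15; heap: [0-4 FREE][5-14 ALLOC][15-21 ALLOC][22-47 FREE]
Op 5: free(c) -> (freed c); heap: [0-4 FREE][5-14 ALLOC][15-47 FREE]

Answer: [0-4 FREE][5-14 ALLOC][15-47 FREE]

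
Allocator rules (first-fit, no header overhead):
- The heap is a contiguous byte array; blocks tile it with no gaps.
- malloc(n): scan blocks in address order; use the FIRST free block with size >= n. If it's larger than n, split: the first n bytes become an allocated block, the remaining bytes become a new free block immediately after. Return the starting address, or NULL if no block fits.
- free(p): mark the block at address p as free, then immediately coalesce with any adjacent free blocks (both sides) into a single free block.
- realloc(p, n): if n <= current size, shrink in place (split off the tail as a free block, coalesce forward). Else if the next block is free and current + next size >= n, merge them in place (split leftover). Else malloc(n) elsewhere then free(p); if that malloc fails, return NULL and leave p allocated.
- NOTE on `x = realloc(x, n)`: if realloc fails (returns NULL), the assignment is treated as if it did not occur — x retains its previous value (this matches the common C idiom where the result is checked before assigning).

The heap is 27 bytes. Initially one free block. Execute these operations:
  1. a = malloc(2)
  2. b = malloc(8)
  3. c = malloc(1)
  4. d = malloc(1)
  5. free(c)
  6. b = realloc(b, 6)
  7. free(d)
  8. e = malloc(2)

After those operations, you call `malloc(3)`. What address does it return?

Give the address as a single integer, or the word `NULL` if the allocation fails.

Answer: 10

Derivation:
Op 1: a = malloc(2) -> a = 0; heap: [0-1 ALLOC][2-26 FREE]
Op 2: b = malloc(8) -> b = 2; heap: [0-1 ALLOC][2-9 ALLOC][10-26 FREE]
Op 3: c = malloc(1) -> c = 10; heap: [0-1 ALLOC][2-9 ALLOC][10-10 ALLOC][11-26 FREE]
Op 4: d = malloc(1) -> d = 11; heap: [0-1 ALLOC][2-9 ALLOC][10-10 ALLOC][11-11 ALLOC][12-26 FREE]
Op 5: free(c) -> (freed c); heap: [0-1 ALLOC][2-9 ALLOC][10-10 FREE][11-11 ALLOC][12-26 FREE]
Op 6: b = realloc(b, 6) -> b = 2; heap: [0-1 ALLOC][2-7 ALLOC][8-10 FREE][11-11 ALLOC][12-26 FREE]
Op 7: free(d) -> (freed d); heap: [0-1 ALLOC][2-7 ALLOC][8-26 FREE]
Op 8: e = malloc(2) -> e = 8; heap: [0-1 ALLOC][2-7 ALLOC][8-9 ALLOC][10-26 FREE]
malloc(3): first-fit scan over [0-1 ALLOC][2-7 ALLOC][8-9 ALLOC][10-26 FREE] -> 10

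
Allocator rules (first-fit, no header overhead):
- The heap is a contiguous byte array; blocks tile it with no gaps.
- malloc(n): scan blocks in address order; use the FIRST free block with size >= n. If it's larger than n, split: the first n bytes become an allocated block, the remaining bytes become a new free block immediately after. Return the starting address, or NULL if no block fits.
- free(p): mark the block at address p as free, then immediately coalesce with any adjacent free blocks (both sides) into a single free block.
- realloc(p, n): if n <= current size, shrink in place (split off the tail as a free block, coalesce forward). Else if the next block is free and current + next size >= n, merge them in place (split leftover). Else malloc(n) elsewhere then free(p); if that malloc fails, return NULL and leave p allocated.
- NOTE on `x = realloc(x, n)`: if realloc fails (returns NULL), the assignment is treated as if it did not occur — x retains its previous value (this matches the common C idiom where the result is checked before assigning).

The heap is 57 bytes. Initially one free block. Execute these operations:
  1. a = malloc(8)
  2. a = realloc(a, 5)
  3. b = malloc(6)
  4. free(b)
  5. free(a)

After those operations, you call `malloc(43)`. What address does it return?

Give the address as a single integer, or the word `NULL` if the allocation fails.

Answer: 0

Derivation:
Op 1: a = malloc(8) -> a = 0; heap: [0-7 ALLOC][8-56 FREE]
Op 2: a = realloc(a, 5) -> a = 0; heap: [0-4 ALLOC][5-56 FREE]
Op 3: b = malloc(6) -> b = 5; heap: [0-4 ALLOC][5-10 ALLOC][11-56 FREE]
Op 4: free(b) -> (freed b); heap: [0-4 ALLOC][5-56 FREE]
Op 5: free(a) -> (freed a); heap: [0-56 FREE]
malloc(43): first-fit scan over [0-56 FREE] -> 0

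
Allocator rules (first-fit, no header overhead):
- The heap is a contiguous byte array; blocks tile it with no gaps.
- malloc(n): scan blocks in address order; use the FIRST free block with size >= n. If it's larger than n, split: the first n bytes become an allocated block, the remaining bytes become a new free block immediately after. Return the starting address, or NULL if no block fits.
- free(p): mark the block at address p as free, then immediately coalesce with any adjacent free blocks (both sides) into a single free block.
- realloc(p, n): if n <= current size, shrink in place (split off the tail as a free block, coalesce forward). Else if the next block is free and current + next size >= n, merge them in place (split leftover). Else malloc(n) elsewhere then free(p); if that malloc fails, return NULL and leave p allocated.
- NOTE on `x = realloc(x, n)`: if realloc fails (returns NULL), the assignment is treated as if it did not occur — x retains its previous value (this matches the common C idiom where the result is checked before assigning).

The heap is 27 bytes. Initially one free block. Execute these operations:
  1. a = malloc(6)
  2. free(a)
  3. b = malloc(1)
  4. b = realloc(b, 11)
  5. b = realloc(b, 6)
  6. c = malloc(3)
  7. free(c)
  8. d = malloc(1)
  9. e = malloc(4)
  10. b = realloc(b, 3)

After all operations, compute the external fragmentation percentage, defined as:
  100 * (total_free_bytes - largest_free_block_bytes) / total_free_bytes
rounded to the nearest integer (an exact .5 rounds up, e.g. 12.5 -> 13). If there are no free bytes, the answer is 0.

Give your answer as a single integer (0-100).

Answer: 16

Derivation:
Op 1: a = malloc(6) -> a = 0; heap: [0-5 ALLOC][6-26 FREE]
Op 2: free(a) -> (freed a); heap: [0-26 FREE]
Op 3: b = malloc(1) -> b = 0; heap: [0-0 ALLOC][1-26 FREE]
Op 4: b = realloc(b, 11) -> b = 0; heap: [0-10 ALLOC][11-26 FREE]
Op 5: b = realloc(b, 6) -> b = 0; heap: [0-5 ALLOC][6-26 FREE]
Op 6: c = malloc(3) -> c = 6; heap: [0-5 ALLOC][6-8 ALLOC][9-26 FREE]
Op 7: free(c) -> (freed c); heap: [0-5 ALLOC][6-26 FREE]
Op 8: d = malloc(1) -> d = 6; heap: [0-5 ALLOC][6-6 ALLOC][7-26 FREE]
Op 9: e = malloc(4) -> e = 7; heap: [0-5 ALLOC][6-6 ALLOC][7-10 ALLOC][11-26 FREE]
Op 10: b = realloc(b, 3) -> b = 0; heap: [0-2 ALLOC][3-5 FREE][6-6 ALLOC][7-10 ALLOC][11-26 FREE]
Free blocks: [3 16] total_free=19 largest=16 -> 100*(19-16)/19 = 300/19 ≈ 15.789 -> rounds to 16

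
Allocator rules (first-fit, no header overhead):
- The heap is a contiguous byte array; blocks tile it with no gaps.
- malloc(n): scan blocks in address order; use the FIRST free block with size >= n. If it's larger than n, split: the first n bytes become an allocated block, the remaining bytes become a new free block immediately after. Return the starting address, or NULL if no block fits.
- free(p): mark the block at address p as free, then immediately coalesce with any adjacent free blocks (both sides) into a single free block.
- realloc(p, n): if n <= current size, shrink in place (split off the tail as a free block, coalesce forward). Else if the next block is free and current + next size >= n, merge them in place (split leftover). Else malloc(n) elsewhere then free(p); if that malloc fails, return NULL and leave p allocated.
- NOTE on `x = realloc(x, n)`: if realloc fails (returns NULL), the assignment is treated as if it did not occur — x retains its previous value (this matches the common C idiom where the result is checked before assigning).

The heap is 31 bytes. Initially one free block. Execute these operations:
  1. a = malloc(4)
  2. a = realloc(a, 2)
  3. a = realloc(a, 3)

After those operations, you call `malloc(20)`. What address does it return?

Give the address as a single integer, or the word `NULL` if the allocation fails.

Op 1: a = malloc(4) -> a = 0; heap: [0-3 ALLOC][4-30 FREE]
Op 2: a = realloc(a, 2) -> a = 0; heap: [0-1 ALLOC][2-30 FREE]
Op 3: a = realloc(a, 3) -> a = 0; heap: [0-2 ALLOC][3-30 FREE]
malloc(20): first-fit scan over [0-2 ALLOC][3-30 FREE] -> 3

Answer: 3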